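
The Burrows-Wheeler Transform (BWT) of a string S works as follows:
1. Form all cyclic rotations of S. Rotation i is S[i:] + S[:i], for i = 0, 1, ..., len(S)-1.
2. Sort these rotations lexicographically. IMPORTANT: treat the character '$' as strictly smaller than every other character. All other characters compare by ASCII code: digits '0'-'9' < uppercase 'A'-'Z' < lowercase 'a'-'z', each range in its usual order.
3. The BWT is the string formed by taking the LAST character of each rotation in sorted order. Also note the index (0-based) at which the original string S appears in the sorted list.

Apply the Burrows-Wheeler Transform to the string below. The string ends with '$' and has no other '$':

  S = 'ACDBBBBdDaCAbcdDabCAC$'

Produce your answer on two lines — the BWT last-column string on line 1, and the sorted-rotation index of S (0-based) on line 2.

Answer: CC$CDBBBAbaACddDDaAbBc
2

Derivation:
All 22 rotations (rotation i = S[i:]+S[:i]):
  rot[0] = ACDBBBBdDaCAbcdDabCAC$
  rot[1] = CDBBBBdDaCAbcdDabCAC$A
  rot[2] = DBBBBdDaCAbcdDabCAC$AC
  rot[3] = BBBBdDaCAbcdDabCAC$ACD
  rot[4] = BBBdDaCAbcdDabCAC$ACDB
  rot[5] = BBdDaCAbcdDabCAC$ACDBB
  rot[6] = BdDaCAbcdDabCAC$ACDBBB
  rot[7] = dDaCAbcdDabCAC$ACDBBBB
  rot[8] = DaCAbcdDabCAC$ACDBBBBd
  rot[9] = aCAbcdDabCAC$ACDBBBBdD
  rot[10] = CAbcdDabCAC$ACDBBBBdDa
  rot[11] = AbcdDabCAC$ACDBBBBdDaC
  rot[12] = bcdDabCAC$ACDBBBBdDaCA
  rot[13] = cdDabCAC$ACDBBBBdDaCAb
  rot[14] = dDabCAC$ACDBBBBdDaCAbc
  rot[15] = DabCAC$ACDBBBBdDaCAbcd
  rot[16] = abCAC$ACDBBBBdDaCAbcdD
  rot[17] = bCAC$ACDBBBBdDaCAbcdDa
  rot[18] = CAC$ACDBBBBdDaCAbcdDab
  rot[19] = AC$ACDBBBBdDaCAbcdDabC
  rot[20] = C$ACDBBBBdDaCAbcdDabCA
  rot[21] = $ACDBBBBdDaCAbcdDabCAC
Sorted (with $ < everything):
  sorted[0] = $ACDBBBBdDaCAbcdDabCAC  (last char: 'C')
  sorted[1] = AC$ACDBBBBdDaCAbcdDabC  (last char: 'C')
  sorted[2] = ACDBBBBdDaCAbcdDabCAC$  (last char: '$')
  sorted[3] = AbcdDabCAC$ACDBBBBdDaC  (last char: 'C')
  sorted[4] = BBBBdDaCAbcdDabCAC$ACD  (last char: 'D')
  sorted[5] = BBBdDaCAbcdDabCAC$ACDB  (last char: 'B')
  sorted[6] = BBdDaCAbcdDabCAC$ACDBB  (last char: 'B')
  sorted[7] = BdDaCAbcdDabCAC$ACDBBB  (last char: 'B')
  sorted[8] = C$ACDBBBBdDaCAbcdDabCA  (last char: 'A')
  sorted[9] = CAC$ACDBBBBdDaCAbcdDab  (last char: 'b')
  sorted[10] = CAbcdDabCAC$ACDBBBBdDa  (last char: 'a')
  sorted[11] = CDBBBBdDaCAbcdDabCAC$A  (last char: 'A')
  sorted[12] = DBBBBdDaCAbcdDabCAC$AC  (last char: 'C')
  sorted[13] = DaCAbcdDabCAC$ACDBBBBd  (last char: 'd')
  sorted[14] = DabCAC$ACDBBBBdDaCAbcd  (last char: 'd')
  sorted[15] = aCAbcdDabCAC$ACDBBBBdD  (last char: 'D')
  sorted[16] = abCAC$ACDBBBBdDaCAbcdD  (last char: 'D')
  sorted[17] = bCAC$ACDBBBBdDaCAbcdDa  (last char: 'a')
  sorted[18] = bcdDabCAC$ACDBBBBdDaCA  (last char: 'A')
  sorted[19] = cdDabCAC$ACDBBBBdDaCAb  (last char: 'b')
  sorted[20] = dDaCAbcdDabCAC$ACDBBBB  (last char: 'B')
  sorted[21] = dDabCAC$ACDBBBBdDaCAbc  (last char: 'c')
Last column: CC$CDBBBAbaACddDDaAbBc
Original string S is at sorted index 2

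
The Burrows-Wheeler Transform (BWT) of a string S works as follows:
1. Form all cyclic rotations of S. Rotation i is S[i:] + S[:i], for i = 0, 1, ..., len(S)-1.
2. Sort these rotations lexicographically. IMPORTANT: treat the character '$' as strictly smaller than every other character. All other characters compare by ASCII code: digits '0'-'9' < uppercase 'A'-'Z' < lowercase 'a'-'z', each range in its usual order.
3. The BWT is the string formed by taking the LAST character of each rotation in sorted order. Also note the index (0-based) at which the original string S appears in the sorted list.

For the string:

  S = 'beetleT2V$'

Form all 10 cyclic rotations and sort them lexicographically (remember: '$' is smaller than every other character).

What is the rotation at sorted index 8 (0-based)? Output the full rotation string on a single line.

All 10 rotations (rotation i = S[i:]+S[:i]):
  rot[0] = beetleT2V$
  rot[1] = eetleT2V$b
  rot[2] = etleT2V$be
  rot[3] = tleT2V$bee
  rot[4] = leT2V$beet
  rot[5] = eT2V$beetl
  rot[6] = T2V$beetle
  rot[7] = 2V$beetleT
  rot[8] = V$beetleT2
  rot[9] = $beetleT2V
Sorted (with $ < everything):
  sorted[0] = $beetleT2V
  sorted[1] = 2V$beetleT
  sorted[2] = T2V$beetle
  sorted[3] = V$beetleT2
  sorted[4] = beetleT2V$
  sorted[5] = eT2V$beetl
  sorted[6] = eetleT2V$b
  sorted[7] = etleT2V$be
  sorted[8] = leT2V$beet
  sorted[9] = tleT2V$bee
sorted[8] = leT2V$beet

Answer: leT2V$beet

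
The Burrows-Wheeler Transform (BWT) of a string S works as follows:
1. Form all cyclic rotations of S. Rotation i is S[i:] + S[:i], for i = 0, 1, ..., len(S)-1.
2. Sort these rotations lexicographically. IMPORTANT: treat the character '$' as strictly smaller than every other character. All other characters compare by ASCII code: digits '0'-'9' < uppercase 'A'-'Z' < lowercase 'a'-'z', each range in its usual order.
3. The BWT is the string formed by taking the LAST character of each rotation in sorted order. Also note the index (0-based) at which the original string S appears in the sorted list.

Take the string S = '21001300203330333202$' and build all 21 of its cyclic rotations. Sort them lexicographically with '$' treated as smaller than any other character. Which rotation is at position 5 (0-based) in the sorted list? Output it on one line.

All 21 rotations (rotation i = S[i:]+S[:i]):
  rot[0] = 21001300203330333202$
  rot[1] = 1001300203330333202$2
  rot[2] = 001300203330333202$21
  rot[3] = 01300203330333202$210
  rot[4] = 1300203330333202$2100
  rot[5] = 300203330333202$21001
  rot[6] = 00203330333202$210013
  rot[7] = 0203330333202$2100130
  rot[8] = 203330333202$21001300
  rot[9] = 03330333202$210013002
  rot[10] = 3330333202$2100130020
  rot[11] = 330333202$21001300203
  rot[12] = 30333202$210013002033
  rot[13] = 0333202$2100130020333
  rot[14] = 333202$21001300203330
  rot[15] = 33202$210013002033303
  rot[16] = 3202$2100130020333033
  rot[17] = 202$21001300203330333
  rot[18] = 02$210013002033303332
  rot[19] = 2$2100130020333033320
  rot[20] = $21001300203330333202
Sorted (with $ < everything):
  sorted[0] = $21001300203330333202
  sorted[1] = 001300203330333202$21
  sorted[2] = 00203330333202$210013
  sorted[3] = 01300203330333202$210
  sorted[4] = 02$210013002033303332
  sorted[5] = 0203330333202$2100130
  sorted[6] = 03330333202$210013002
  sorted[7] = 0333202$2100130020333
  sorted[8] = 1001300203330333202$2
  sorted[9] = 1300203330333202$2100
  sorted[10] = 2$2100130020333033320
  sorted[11] = 202$21001300203330333
  sorted[12] = 203330333202$21001300
  sorted[13] = 21001300203330333202$
  sorted[14] = 300203330333202$21001
  sorted[15] = 30333202$210013002033
  sorted[16] = 3202$2100130020333033
  sorted[17] = 330333202$21001300203
  sorted[18] = 33202$210013002033303
  sorted[19] = 3330333202$2100130020
  sorted[20] = 333202$21001300203330
sorted[5] = 0203330333202$2100130

Answer: 0203330333202$2100130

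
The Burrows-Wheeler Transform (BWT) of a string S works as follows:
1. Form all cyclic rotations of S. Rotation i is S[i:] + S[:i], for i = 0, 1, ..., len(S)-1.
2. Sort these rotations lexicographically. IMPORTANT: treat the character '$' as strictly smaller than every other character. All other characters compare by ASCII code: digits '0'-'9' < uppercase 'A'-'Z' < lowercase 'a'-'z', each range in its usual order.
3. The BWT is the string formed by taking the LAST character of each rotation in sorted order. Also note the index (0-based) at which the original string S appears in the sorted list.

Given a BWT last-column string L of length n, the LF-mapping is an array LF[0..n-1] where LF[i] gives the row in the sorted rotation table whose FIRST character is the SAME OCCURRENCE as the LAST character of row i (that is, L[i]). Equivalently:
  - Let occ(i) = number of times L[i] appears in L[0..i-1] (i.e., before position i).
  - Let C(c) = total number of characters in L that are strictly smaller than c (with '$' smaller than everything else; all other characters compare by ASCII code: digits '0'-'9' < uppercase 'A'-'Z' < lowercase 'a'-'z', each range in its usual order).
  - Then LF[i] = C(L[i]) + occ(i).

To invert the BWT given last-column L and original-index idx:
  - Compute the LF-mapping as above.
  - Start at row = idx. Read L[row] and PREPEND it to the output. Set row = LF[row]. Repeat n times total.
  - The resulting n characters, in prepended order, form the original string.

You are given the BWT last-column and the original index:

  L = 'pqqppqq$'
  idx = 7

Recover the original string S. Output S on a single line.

LF mapping: 1 4 5 2 3 6 7 0
Walk LF starting at row 7, prepending L[row]:
  step 1: row=7, L[7]='$', prepend. Next row=LF[7]=0
  step 2: row=0, L[0]='p', prepend. Next row=LF[0]=1
  step 3: row=1, L[1]='q', prepend. Next row=LF[1]=4
  step 4: row=4, L[4]='p', prepend. Next row=LF[4]=3
  step 5: row=3, L[3]='p', prepend. Next row=LF[3]=2
  step 6: row=2, L[2]='q', prepend. Next row=LF[2]=5
  step 7: row=5, L[5]='q', prepend. Next row=LF[5]=6
  step 8: row=6, L[6]='q', prepend. Next row=LF[6]=7
Reversed output: qqqppqp$

Answer: qqqppqp$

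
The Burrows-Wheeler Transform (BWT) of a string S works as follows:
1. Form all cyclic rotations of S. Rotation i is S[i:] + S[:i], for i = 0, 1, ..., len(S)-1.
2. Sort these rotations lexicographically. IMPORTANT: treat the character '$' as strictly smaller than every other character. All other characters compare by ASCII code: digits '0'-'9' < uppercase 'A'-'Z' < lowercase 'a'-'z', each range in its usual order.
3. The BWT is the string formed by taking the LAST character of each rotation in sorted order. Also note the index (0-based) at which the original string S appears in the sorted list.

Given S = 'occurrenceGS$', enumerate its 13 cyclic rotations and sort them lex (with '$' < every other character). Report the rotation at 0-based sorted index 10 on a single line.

All 13 rotations (rotation i = S[i:]+S[:i]):
  rot[0] = occurrenceGS$
  rot[1] = ccurrenceGS$o
  rot[2] = currenceGS$oc
  rot[3] = urrenceGS$occ
  rot[4] = rrenceGS$occu
  rot[5] = renceGS$occur
  rot[6] = enceGS$occurr
  rot[7] = nceGS$occurre
  rot[8] = ceGS$occurren
  rot[9] = eGS$occurrenc
  rot[10] = GS$occurrence
  rot[11] = S$occurrenceG
  rot[12] = $occurrenceGS
Sorted (with $ < everything):
  sorted[0] = $occurrenceGS
  sorted[1] = GS$occurrence
  sorted[2] = S$occurrenceG
  sorted[3] = ccurrenceGS$o
  sorted[4] = ceGS$occurren
  sorted[5] = currenceGS$oc
  sorted[6] = eGS$occurrenc
  sorted[7] = enceGS$occurr
  sorted[8] = nceGS$occurre
  sorted[9] = occurrenceGS$
  sorted[10] = renceGS$occur
  sorted[11] = rrenceGS$occu
  sorted[12] = urrenceGS$occ
sorted[10] = renceGS$occur

Answer: renceGS$occur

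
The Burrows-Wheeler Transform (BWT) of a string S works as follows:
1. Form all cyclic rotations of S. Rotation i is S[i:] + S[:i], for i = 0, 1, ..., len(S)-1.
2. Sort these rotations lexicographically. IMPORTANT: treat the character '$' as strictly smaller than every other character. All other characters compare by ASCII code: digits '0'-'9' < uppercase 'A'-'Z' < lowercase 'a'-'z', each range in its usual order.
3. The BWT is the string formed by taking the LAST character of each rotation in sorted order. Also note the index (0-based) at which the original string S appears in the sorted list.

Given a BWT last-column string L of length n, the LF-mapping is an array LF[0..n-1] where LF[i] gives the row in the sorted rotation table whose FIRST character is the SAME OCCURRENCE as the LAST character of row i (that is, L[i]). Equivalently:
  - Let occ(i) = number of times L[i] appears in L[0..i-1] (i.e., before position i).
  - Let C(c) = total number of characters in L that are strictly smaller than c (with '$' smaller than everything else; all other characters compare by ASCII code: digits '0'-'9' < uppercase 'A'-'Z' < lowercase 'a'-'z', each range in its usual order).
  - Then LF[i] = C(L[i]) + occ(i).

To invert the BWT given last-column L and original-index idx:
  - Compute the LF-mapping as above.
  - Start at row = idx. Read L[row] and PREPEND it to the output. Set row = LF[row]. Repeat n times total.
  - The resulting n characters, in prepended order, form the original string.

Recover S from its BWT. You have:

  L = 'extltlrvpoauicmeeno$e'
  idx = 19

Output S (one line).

Answer: violetcounterexample$

Derivation:
LF mapping: 3 20 16 8 17 9 15 19 14 12 1 18 7 2 10 4 5 11 13 0 6
Walk LF starting at row 19, prepending L[row]:
  step 1: row=19, L[19]='$', prepend. Next row=LF[19]=0
  step 2: row=0, L[0]='e', prepend. Next row=LF[0]=3
  step 3: row=3, L[3]='l', prepend. Next row=LF[3]=8
  step 4: row=8, L[8]='p', prepend. Next row=LF[8]=14
  step 5: row=14, L[14]='m', prepend. Next row=LF[14]=10
  step 6: row=10, L[10]='a', prepend. Next row=LF[10]=1
  step 7: row=1, L[1]='x', prepend. Next row=LF[1]=20
  step 8: row=20, L[20]='e', prepend. Next row=LF[20]=6
  step 9: row=6, L[6]='r', prepend. Next row=LF[6]=15
  step 10: row=15, L[15]='e', prepend. Next row=LF[15]=4
  step 11: row=4, L[4]='t', prepend. Next row=LF[4]=17
  step 12: row=17, L[17]='n', prepend. Next row=LF[17]=11
  step 13: row=11, L[11]='u', prepend. Next row=LF[11]=18
  step 14: row=18, L[18]='o', prepend. Next row=LF[18]=13
  step 15: row=13, L[13]='c', prepend. Next row=LF[13]=2
  step 16: row=2, L[2]='t', prepend. Next row=LF[2]=16
  step 17: row=16, L[16]='e', prepend. Next row=LF[16]=5
  step 18: row=5, L[5]='l', prepend. Next row=LF[5]=9
  step 19: row=9, L[9]='o', prepend. Next row=LF[9]=12
  step 20: row=12, L[12]='i', prepend. Next row=LF[12]=7
  step 21: row=7, L[7]='v', prepend. Next row=LF[7]=19
Reversed output: violetcounterexample$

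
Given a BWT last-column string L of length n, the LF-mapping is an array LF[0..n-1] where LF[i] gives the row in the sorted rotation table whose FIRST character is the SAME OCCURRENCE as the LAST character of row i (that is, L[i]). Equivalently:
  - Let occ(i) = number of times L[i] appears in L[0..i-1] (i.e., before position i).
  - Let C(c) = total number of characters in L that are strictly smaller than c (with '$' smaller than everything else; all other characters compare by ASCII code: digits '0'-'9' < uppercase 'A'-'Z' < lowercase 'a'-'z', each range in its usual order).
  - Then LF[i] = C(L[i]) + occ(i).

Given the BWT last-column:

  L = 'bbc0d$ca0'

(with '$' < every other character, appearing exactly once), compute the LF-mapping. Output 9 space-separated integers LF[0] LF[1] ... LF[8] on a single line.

Answer: 4 5 6 1 8 0 7 3 2

Derivation:
Char counts: '$':1, '0':2, 'a':1, 'b':2, 'c':2, 'd':1
C (first-col start): C('$')=0, C('0')=1, C('a')=3, C('b')=4, C('c')=6, C('d')=8
L[0]='b': occ=0, LF[0]=C('b')+0=4+0=4
L[1]='b': occ=1, LF[1]=C('b')+1=4+1=5
L[2]='c': occ=0, LF[2]=C('c')+0=6+0=6
L[3]='0': occ=0, LF[3]=C('0')+0=1+0=1
L[4]='d': occ=0, LF[4]=C('d')+0=8+0=8
L[5]='$': occ=0, LF[5]=C('$')+0=0+0=0
L[6]='c': occ=1, LF[6]=C('c')+1=6+1=7
L[7]='a': occ=0, LF[7]=C('a')+0=3+0=3
L[8]='0': occ=1, LF[8]=C('0')+1=1+1=2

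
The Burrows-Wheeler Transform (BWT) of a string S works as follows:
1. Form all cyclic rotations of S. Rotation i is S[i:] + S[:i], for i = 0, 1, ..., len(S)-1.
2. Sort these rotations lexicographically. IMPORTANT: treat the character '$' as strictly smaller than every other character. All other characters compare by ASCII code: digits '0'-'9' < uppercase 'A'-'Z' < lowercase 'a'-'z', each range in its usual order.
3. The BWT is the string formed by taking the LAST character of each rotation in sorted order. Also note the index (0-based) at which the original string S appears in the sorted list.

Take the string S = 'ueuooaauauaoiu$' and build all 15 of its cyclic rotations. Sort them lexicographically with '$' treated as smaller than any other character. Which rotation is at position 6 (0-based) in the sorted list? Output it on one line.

All 15 rotations (rotation i = S[i:]+S[:i]):
  rot[0] = ueuooaauauaoiu$
  rot[1] = euooaauauaoiu$u
  rot[2] = uooaauauaoiu$ue
  rot[3] = ooaauauaoiu$ueu
  rot[4] = oaauauaoiu$ueuo
  rot[5] = aauauaoiu$ueuoo
  rot[6] = auauaoiu$ueuooa
  rot[7] = uauaoiu$ueuooaa
  rot[8] = auaoiu$ueuooaau
  rot[9] = uaoiu$ueuooaaua
  rot[10] = aoiu$ueuooaauau
  rot[11] = oiu$ueuooaauaua
  rot[12] = iu$ueuooaauauao
  rot[13] = u$ueuooaauauaoi
  rot[14] = $ueuooaauauaoiu
Sorted (with $ < everything):
  sorted[0] = $ueuooaauauaoiu
  sorted[1] = aauauaoiu$ueuoo
  sorted[2] = aoiu$ueuooaauau
  sorted[3] = auaoiu$ueuooaau
  sorted[4] = auauaoiu$ueuooa
  sorted[5] = euooaauauaoiu$u
  sorted[6] = iu$ueuooaauauao
  sorted[7] = oaauauaoiu$ueuo
  sorted[8] = oiu$ueuooaauaua
  sorted[9] = ooaauauaoiu$ueu
  sorted[10] = u$ueuooaauauaoi
  sorted[11] = uaoiu$ueuooaaua
  sorted[12] = uauaoiu$ueuooaa
  sorted[13] = ueuooaauauaoiu$
  sorted[14] = uooaauauaoiu$ue
sorted[6] = iu$ueuooaauauao

Answer: iu$ueuooaauauao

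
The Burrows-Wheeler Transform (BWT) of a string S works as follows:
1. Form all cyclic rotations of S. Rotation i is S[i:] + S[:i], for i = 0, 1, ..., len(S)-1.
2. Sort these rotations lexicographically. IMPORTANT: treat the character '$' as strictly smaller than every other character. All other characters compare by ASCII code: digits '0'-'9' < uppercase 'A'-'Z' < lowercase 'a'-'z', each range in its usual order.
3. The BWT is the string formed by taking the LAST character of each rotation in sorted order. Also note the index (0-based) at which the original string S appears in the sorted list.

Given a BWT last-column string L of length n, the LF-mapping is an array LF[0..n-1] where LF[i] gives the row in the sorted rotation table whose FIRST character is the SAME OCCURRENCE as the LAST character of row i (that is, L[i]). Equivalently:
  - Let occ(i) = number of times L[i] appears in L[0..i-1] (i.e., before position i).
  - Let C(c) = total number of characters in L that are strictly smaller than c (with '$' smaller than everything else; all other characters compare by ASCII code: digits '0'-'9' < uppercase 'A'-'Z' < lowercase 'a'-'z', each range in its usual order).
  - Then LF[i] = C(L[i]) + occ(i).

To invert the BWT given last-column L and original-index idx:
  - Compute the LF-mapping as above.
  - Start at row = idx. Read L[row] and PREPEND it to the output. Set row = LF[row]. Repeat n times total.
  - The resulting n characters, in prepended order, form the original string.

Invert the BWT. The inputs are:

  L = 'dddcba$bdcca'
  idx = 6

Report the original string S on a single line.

Answer: cdacbbcdadd$

Derivation:
LF mapping: 8 9 10 5 3 1 0 4 11 6 7 2
Walk LF starting at row 6, prepending L[row]:
  step 1: row=6, L[6]='$', prepend. Next row=LF[6]=0
  step 2: row=0, L[0]='d', prepend. Next row=LF[0]=8
  step 3: row=8, L[8]='d', prepend. Next row=LF[8]=11
  step 4: row=11, L[11]='a', prepend. Next row=LF[11]=2
  step 5: row=2, L[2]='d', prepend. Next row=LF[2]=10
  step 6: row=10, L[10]='c', prepend. Next row=LF[10]=7
  step 7: row=7, L[7]='b', prepend. Next row=LF[7]=4
  step 8: row=4, L[4]='b', prepend. Next row=LF[4]=3
  step 9: row=3, L[3]='c', prepend. Next row=LF[3]=5
  step 10: row=5, L[5]='a', prepend. Next row=LF[5]=1
  step 11: row=1, L[1]='d', prepend. Next row=LF[1]=9
  step 12: row=9, L[9]='c', prepend. Next row=LF[9]=6
Reversed output: cdacbbcdadd$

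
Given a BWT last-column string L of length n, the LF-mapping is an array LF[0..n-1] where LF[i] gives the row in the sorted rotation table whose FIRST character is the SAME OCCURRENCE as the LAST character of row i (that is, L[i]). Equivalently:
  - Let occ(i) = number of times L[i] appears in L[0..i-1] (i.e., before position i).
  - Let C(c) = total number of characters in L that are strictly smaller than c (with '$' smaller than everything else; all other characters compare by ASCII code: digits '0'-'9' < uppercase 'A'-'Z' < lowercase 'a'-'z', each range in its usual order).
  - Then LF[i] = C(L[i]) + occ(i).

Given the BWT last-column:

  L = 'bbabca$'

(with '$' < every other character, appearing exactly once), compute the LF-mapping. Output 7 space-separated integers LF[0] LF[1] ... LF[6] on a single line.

Answer: 3 4 1 5 6 2 0

Derivation:
Char counts: '$':1, 'a':2, 'b':3, 'c':1
C (first-col start): C('$')=0, C('a')=1, C('b')=3, C('c')=6
L[0]='b': occ=0, LF[0]=C('b')+0=3+0=3
L[1]='b': occ=1, LF[1]=C('b')+1=3+1=4
L[2]='a': occ=0, LF[2]=C('a')+0=1+0=1
L[3]='b': occ=2, LF[3]=C('b')+2=3+2=5
L[4]='c': occ=0, LF[4]=C('c')+0=6+0=6
L[5]='a': occ=1, LF[5]=C('a')+1=1+1=2
L[6]='$': occ=0, LF[6]=C('$')+0=0+0=0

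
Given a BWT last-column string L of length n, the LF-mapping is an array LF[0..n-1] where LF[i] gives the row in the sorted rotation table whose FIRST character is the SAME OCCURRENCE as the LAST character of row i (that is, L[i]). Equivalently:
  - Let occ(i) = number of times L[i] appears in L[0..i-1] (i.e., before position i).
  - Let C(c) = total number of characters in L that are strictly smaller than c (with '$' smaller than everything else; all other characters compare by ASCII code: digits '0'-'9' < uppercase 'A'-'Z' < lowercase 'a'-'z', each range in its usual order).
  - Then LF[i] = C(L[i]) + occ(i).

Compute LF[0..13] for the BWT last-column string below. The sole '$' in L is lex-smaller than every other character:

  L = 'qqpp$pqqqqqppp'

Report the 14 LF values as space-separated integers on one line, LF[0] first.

Char counts: '$':1, 'p':6, 'q':7
C (first-col start): C('$')=0, C('p')=1, C('q')=7
L[0]='q': occ=0, LF[0]=C('q')+0=7+0=7
L[1]='q': occ=1, LF[1]=C('q')+1=7+1=8
L[2]='p': occ=0, LF[2]=C('p')+0=1+0=1
L[3]='p': occ=1, LF[3]=C('p')+1=1+1=2
L[4]='$': occ=0, LF[4]=C('$')+0=0+0=0
L[5]='p': occ=2, LF[5]=C('p')+2=1+2=3
L[6]='q': occ=2, LF[6]=C('q')+2=7+2=9
L[7]='q': occ=3, LF[7]=C('q')+3=7+3=10
L[8]='q': occ=4, LF[8]=C('q')+4=7+4=11
L[9]='q': occ=5, LF[9]=C('q')+5=7+5=12
L[10]='q': occ=6, LF[10]=C('q')+6=7+6=13
L[11]='p': occ=3, LF[11]=C('p')+3=1+3=4
L[12]='p': occ=4, LF[12]=C('p')+4=1+4=5
L[13]='p': occ=5, LF[13]=C('p')+5=1+5=6

Answer: 7 8 1 2 0 3 9 10 11 12 13 4 5 6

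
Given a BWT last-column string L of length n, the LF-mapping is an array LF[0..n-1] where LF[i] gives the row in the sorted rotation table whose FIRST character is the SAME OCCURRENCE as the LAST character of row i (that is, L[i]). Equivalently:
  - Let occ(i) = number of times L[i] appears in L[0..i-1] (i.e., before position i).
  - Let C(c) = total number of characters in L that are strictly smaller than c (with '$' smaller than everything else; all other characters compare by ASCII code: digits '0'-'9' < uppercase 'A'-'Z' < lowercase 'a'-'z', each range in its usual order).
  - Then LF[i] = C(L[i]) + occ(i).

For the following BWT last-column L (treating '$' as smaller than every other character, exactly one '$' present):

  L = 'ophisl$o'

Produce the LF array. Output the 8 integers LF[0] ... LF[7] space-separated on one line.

Char counts: '$':1, 'h':1, 'i':1, 'l':1, 'o':2, 'p':1, 's':1
C (first-col start): C('$')=0, C('h')=1, C('i')=2, C('l')=3, C('o')=4, C('p')=6, C('s')=7
L[0]='o': occ=0, LF[0]=C('o')+0=4+0=4
L[1]='p': occ=0, LF[1]=C('p')+0=6+0=6
L[2]='h': occ=0, LF[2]=C('h')+0=1+0=1
L[3]='i': occ=0, LF[3]=C('i')+0=2+0=2
L[4]='s': occ=0, LF[4]=C('s')+0=7+0=7
L[5]='l': occ=0, LF[5]=C('l')+0=3+0=3
L[6]='$': occ=0, LF[6]=C('$')+0=0+0=0
L[7]='o': occ=1, LF[7]=C('o')+1=4+1=5

Answer: 4 6 1 2 7 3 0 5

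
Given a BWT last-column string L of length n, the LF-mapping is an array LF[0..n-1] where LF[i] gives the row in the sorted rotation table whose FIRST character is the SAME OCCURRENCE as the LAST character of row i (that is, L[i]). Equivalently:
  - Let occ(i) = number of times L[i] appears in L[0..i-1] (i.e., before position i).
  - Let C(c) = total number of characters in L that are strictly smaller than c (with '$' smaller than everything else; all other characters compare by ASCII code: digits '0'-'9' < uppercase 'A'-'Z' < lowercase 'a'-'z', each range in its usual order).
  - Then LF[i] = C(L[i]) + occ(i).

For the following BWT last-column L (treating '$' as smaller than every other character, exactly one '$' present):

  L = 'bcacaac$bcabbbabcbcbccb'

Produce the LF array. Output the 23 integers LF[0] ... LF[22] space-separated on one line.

Char counts: '$':1, 'a':5, 'b':9, 'c':8
C (first-col start): C('$')=0, C('a')=1, C('b')=6, C('c')=15
L[0]='b': occ=0, LF[0]=C('b')+0=6+0=6
L[1]='c': occ=0, LF[1]=C('c')+0=15+0=15
L[2]='a': occ=0, LF[2]=C('a')+0=1+0=1
L[3]='c': occ=1, LF[3]=C('c')+1=15+1=16
L[4]='a': occ=1, LF[4]=C('a')+1=1+1=2
L[5]='a': occ=2, LF[5]=C('a')+2=1+2=3
L[6]='c': occ=2, LF[6]=C('c')+2=15+2=17
L[7]='$': occ=0, LF[7]=C('$')+0=0+0=0
L[8]='b': occ=1, LF[8]=C('b')+1=6+1=7
L[9]='c': occ=3, LF[9]=C('c')+3=15+3=18
L[10]='a': occ=3, LF[10]=C('a')+3=1+3=4
L[11]='b': occ=2, LF[11]=C('b')+2=6+2=8
L[12]='b': occ=3, LF[12]=C('b')+3=6+3=9
L[13]='b': occ=4, LF[13]=C('b')+4=6+4=10
L[14]='a': occ=4, LF[14]=C('a')+4=1+4=5
L[15]='b': occ=5, LF[15]=C('b')+5=6+5=11
L[16]='c': occ=4, LF[16]=C('c')+4=15+4=19
L[17]='b': occ=6, LF[17]=C('b')+6=6+6=12
L[18]='c': occ=5, LF[18]=C('c')+5=15+5=20
L[19]='b': occ=7, LF[19]=C('b')+7=6+7=13
L[20]='c': occ=6, LF[20]=C('c')+6=15+6=21
L[21]='c': occ=7, LF[21]=C('c')+7=15+7=22
L[22]='b': occ=8, LF[22]=C('b')+8=6+8=14

Answer: 6 15 1 16 2 3 17 0 7 18 4 8 9 10 5 11 19 12 20 13 21 22 14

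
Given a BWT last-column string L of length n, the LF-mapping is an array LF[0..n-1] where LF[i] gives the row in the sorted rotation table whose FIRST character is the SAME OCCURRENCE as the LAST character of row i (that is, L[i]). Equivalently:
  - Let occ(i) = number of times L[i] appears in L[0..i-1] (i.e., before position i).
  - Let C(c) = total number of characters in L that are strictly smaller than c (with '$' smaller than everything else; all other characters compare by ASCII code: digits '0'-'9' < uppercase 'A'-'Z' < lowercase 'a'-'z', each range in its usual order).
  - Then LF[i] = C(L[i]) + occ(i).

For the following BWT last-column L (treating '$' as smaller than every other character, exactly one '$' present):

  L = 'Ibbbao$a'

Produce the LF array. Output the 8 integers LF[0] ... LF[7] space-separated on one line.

Answer: 1 4 5 6 2 7 0 3

Derivation:
Char counts: '$':1, 'I':1, 'a':2, 'b':3, 'o':1
C (first-col start): C('$')=0, C('I')=1, C('a')=2, C('b')=4, C('o')=7
L[0]='I': occ=0, LF[0]=C('I')+0=1+0=1
L[1]='b': occ=0, LF[1]=C('b')+0=4+0=4
L[2]='b': occ=1, LF[2]=C('b')+1=4+1=5
L[3]='b': occ=2, LF[3]=C('b')+2=4+2=6
L[4]='a': occ=0, LF[4]=C('a')+0=2+0=2
L[5]='o': occ=0, LF[5]=C('o')+0=7+0=7
L[6]='$': occ=0, LF[6]=C('$')+0=0+0=0
L[7]='a': occ=1, LF[7]=C('a')+1=2+1=3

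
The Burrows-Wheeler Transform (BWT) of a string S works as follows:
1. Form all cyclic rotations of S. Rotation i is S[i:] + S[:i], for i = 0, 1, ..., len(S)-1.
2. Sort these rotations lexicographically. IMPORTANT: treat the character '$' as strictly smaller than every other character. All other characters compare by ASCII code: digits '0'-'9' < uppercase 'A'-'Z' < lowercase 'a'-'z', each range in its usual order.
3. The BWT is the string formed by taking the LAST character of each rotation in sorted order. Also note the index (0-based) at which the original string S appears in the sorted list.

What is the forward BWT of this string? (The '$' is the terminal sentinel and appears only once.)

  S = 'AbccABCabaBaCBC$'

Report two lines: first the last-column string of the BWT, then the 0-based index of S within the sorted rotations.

All 16 rotations (rotation i = S[i:]+S[:i]):
  rot[0] = AbccABCabaBaCBC$
  rot[1] = bccABCabaBaCBC$A
  rot[2] = ccABCabaBaCBC$Ab
  rot[3] = cABCabaBaCBC$Abc
  rot[4] = ABCabaBaCBC$Abcc
  rot[5] = BCabaBaCBC$AbccA
  rot[6] = CabaBaCBC$AbccAB
  rot[7] = abaBaCBC$AbccABC
  rot[8] = baBaCBC$AbccABCa
  rot[9] = aBaCBC$AbccABCab
  rot[10] = BaCBC$AbccABCaba
  rot[11] = aCBC$AbccABCabaB
  rot[12] = CBC$AbccABCabaBa
  rot[13] = BC$AbccABCabaBaC
  rot[14] = C$AbccABCabaBaCB
  rot[15] = $AbccABCabaBaCBC
Sorted (with $ < everything):
  sorted[0] = $AbccABCabaBaCBC  (last char: 'C')
  sorted[1] = ABCabaBaCBC$Abcc  (last char: 'c')
  sorted[2] = AbccABCabaBaCBC$  (last char: '$')
  sorted[3] = BC$AbccABCabaBaC  (last char: 'C')
  sorted[4] = BCabaBaCBC$AbccA  (last char: 'A')
  sorted[5] = BaCBC$AbccABCaba  (last char: 'a')
  sorted[6] = C$AbccABCabaBaCB  (last char: 'B')
  sorted[7] = CBC$AbccABCabaBa  (last char: 'a')
  sorted[8] = CabaBaCBC$AbccAB  (last char: 'B')
  sorted[9] = aBaCBC$AbccABCab  (last char: 'b')
  sorted[10] = aCBC$AbccABCabaB  (last char: 'B')
  sorted[11] = abaBaCBC$AbccABC  (last char: 'C')
  sorted[12] = baBaCBC$AbccABCa  (last char: 'a')
  sorted[13] = bccABCabaBaCBC$A  (last char: 'A')
  sorted[14] = cABCabaBaCBC$Abc  (last char: 'c')
  sorted[15] = ccABCabaBaCBC$Ab  (last char: 'b')
Last column: Cc$CAaBaBbBCaAcb
Original string S is at sorted index 2

Answer: Cc$CAaBaBbBCaAcb
2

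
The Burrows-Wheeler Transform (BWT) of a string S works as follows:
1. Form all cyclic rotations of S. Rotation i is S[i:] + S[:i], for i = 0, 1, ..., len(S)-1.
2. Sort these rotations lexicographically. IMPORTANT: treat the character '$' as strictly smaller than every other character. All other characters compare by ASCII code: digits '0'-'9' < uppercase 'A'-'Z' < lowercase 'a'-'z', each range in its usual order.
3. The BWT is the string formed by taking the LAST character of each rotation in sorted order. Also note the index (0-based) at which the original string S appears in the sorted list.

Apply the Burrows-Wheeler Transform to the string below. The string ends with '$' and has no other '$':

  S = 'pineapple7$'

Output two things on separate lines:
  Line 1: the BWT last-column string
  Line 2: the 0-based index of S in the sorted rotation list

Answer: 7eelnppi$pa
8

Derivation:
All 11 rotations (rotation i = S[i:]+S[:i]):
  rot[0] = pineapple7$
  rot[1] = ineapple7$p
  rot[2] = neapple7$pi
  rot[3] = eapple7$pin
  rot[4] = apple7$pine
  rot[5] = pple7$pinea
  rot[6] = ple7$pineap
  rot[7] = le7$pineapp
  rot[8] = e7$pineappl
  rot[9] = 7$pineapple
  rot[10] = $pineapple7
Sorted (with $ < everything):
  sorted[0] = $pineapple7  (last char: '7')
  sorted[1] = 7$pineapple  (last char: 'e')
  sorted[2] = apple7$pine  (last char: 'e')
  sorted[3] = e7$pineappl  (last char: 'l')
  sorted[4] = eapple7$pin  (last char: 'n')
  sorted[5] = ineapple7$p  (last char: 'p')
  sorted[6] = le7$pineapp  (last char: 'p')
  sorted[7] = neapple7$pi  (last char: 'i')
  sorted[8] = pineapple7$  (last char: '$')
  sorted[9] = ple7$pineap  (last char: 'p')
  sorted[10] = pple7$pinea  (last char: 'a')
Last column: 7eelnppi$pa
Original string S is at sorted index 8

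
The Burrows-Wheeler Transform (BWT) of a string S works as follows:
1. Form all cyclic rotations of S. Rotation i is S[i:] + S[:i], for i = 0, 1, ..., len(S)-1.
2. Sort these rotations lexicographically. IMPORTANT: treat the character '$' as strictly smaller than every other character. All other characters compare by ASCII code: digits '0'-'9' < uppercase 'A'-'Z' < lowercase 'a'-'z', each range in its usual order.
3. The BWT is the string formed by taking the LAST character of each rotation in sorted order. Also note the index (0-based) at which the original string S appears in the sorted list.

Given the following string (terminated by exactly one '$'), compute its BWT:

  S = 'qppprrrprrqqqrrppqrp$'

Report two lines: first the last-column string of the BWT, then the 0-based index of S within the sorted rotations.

All 21 rotations (rotation i = S[i:]+S[:i]):
  rot[0] = qppprrrprrqqqrrppqrp$
  rot[1] = ppprrrprrqqqrrppqrp$q
  rot[2] = pprrrprrqqqrrppqrp$qp
  rot[3] = prrrprrqqqrrppqrp$qpp
  rot[4] = rrrprrqqqrrppqrp$qppp
  rot[5] = rrprrqqqrrppqrp$qpppr
  rot[6] = rprrqqqrrppqrp$qppprr
  rot[7] = prrqqqrrppqrp$qppprrr
  rot[8] = rrqqqrrppqrp$qppprrrp
  rot[9] = rqqqrrppqrp$qppprrrpr
  rot[10] = qqqrrppqrp$qppprrrprr
  rot[11] = qqrrppqrp$qppprrrprrq
  rot[12] = qrrppqrp$qppprrrprrqq
  rot[13] = rrppqrp$qppprrrprrqqq
  rot[14] = rppqrp$qppprrrprrqqqr
  rot[15] = ppqrp$qppprrrprrqqqrr
  rot[16] = pqrp$qppprrrprrqqqrrp
  rot[17] = qrp$qppprrrprrqqqrrpp
  rot[18] = rp$qppprrrprrqqqrrppq
  rot[19] = p$qppprrrprrqqqrrppqr
  rot[20] = $qppprrrprrqqqrrppqrp
Sorted (with $ < everything):
  sorted[0] = $qppprrrprrqqqrrppqrp  (last char: 'p')
  sorted[1] = p$qppprrrprrqqqrrppqr  (last char: 'r')
  sorted[2] = ppprrrprrqqqrrppqrp$q  (last char: 'q')
  sorted[3] = ppqrp$qppprrrprrqqqrr  (last char: 'r')
  sorted[4] = pprrrprrqqqrrppqrp$qp  (last char: 'p')
  sorted[5] = pqrp$qppprrrprrqqqrrp  (last char: 'p')
  sorted[6] = prrqqqrrppqrp$qppprrr  (last char: 'r')
  sorted[7] = prrrprrqqqrrppqrp$qpp  (last char: 'p')
  sorted[8] = qppprrrprrqqqrrppqrp$  (last char: '$')
  sorted[9] = qqqrrppqrp$qppprrrprr  (last char: 'r')
  sorted[10] = qqrrppqrp$qppprrrprrq  (last char: 'q')
  sorted[11] = qrp$qppprrrprrqqqrrpp  (last char: 'p')
  sorted[12] = qrrppqrp$qppprrrprrqq  (last char: 'q')
  sorted[13] = rp$qppprrrprrqqqrrppq  (last char: 'q')
  sorted[14] = rppqrp$qppprrrprrqqqr  (last char: 'r')
  sorted[15] = rprrqqqrrppqrp$qppprr  (last char: 'r')
  sorted[16] = rqqqrrppqrp$qppprrrpr  (last char: 'r')
  sorted[17] = rrppqrp$qppprrrprrqqq  (last char: 'q')
  sorted[18] = rrprrqqqrrppqrp$qpppr  (last char: 'r')
  sorted[19] = rrqqqrrppqrp$qppprrrp  (last char: 'p')
  sorted[20] = rrrprrqqqrrppqrp$qppp  (last char: 'p')
Last column: prqrpprp$rqpqqrrrqrpp
Original string S is at sorted index 8

Answer: prqrpprp$rqpqqrrrqrpp
8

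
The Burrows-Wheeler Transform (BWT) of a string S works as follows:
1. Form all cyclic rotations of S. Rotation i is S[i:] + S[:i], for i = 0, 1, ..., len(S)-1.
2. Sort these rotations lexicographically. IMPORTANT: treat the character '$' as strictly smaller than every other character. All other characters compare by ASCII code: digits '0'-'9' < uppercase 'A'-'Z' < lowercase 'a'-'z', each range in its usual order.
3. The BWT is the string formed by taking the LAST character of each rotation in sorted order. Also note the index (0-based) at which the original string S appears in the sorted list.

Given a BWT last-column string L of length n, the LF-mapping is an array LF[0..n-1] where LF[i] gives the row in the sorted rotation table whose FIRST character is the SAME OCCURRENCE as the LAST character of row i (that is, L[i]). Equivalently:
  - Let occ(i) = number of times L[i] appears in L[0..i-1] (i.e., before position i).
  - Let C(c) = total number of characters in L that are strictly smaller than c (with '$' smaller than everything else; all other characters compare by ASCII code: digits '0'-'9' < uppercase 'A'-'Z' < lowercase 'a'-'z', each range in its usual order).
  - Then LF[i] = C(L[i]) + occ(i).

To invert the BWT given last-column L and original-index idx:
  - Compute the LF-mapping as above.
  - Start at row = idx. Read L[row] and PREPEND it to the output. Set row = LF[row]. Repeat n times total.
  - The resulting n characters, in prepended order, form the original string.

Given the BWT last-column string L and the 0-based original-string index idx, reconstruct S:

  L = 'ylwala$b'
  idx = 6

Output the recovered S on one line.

LF mapping: 7 4 6 1 5 2 0 3
Walk LF starting at row 6, prepending L[row]:
  step 1: row=6, L[6]='$', prepend. Next row=LF[6]=0
  step 2: row=0, L[0]='y', prepend. Next row=LF[0]=7
  step 3: row=7, L[7]='b', prepend. Next row=LF[7]=3
  step 4: row=3, L[3]='a', prepend. Next row=LF[3]=1
  step 5: row=1, L[1]='l', prepend. Next row=LF[1]=4
  step 6: row=4, L[4]='l', prepend. Next row=LF[4]=5
  step 7: row=5, L[5]='a', prepend. Next row=LF[5]=2
  step 8: row=2, L[2]='w', prepend. Next row=LF[2]=6
Reversed output: wallaby$

Answer: wallaby$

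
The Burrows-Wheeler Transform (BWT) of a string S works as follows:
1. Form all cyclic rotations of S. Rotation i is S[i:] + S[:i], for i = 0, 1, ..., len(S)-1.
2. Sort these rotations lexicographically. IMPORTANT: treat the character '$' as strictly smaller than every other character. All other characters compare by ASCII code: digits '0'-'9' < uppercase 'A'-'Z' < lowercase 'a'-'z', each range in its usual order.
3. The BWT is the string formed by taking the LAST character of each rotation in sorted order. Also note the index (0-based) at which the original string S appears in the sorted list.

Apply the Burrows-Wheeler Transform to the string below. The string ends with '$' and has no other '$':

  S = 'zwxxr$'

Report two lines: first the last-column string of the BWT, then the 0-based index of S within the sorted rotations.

Answer: rxzxw$
5

Derivation:
All 6 rotations (rotation i = S[i:]+S[:i]):
  rot[0] = zwxxr$
  rot[1] = wxxr$z
  rot[2] = xxr$zw
  rot[3] = xr$zwx
  rot[4] = r$zwxx
  rot[5] = $zwxxr
Sorted (with $ < everything):
  sorted[0] = $zwxxr  (last char: 'r')
  sorted[1] = r$zwxx  (last char: 'x')
  sorted[2] = wxxr$z  (last char: 'z')
  sorted[3] = xr$zwx  (last char: 'x')
  sorted[4] = xxr$zw  (last char: 'w')
  sorted[5] = zwxxr$  (last char: '$')
Last column: rxzxw$
Original string S is at sorted index 5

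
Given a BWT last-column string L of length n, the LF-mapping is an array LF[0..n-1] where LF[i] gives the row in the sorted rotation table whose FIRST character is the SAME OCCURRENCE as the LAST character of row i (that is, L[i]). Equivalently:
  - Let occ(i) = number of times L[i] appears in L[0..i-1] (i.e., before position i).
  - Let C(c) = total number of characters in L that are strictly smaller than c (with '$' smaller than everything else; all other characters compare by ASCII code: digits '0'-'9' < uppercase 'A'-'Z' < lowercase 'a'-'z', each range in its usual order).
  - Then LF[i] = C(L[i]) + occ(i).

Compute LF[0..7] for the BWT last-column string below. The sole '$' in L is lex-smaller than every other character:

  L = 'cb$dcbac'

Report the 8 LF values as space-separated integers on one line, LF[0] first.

Answer: 4 2 0 7 5 3 1 6

Derivation:
Char counts: '$':1, 'a':1, 'b':2, 'c':3, 'd':1
C (first-col start): C('$')=0, C('a')=1, C('b')=2, C('c')=4, C('d')=7
L[0]='c': occ=0, LF[0]=C('c')+0=4+0=4
L[1]='b': occ=0, LF[1]=C('b')+0=2+0=2
L[2]='$': occ=0, LF[2]=C('$')+0=0+0=0
L[3]='d': occ=0, LF[3]=C('d')+0=7+0=7
L[4]='c': occ=1, LF[4]=C('c')+1=4+1=5
L[5]='b': occ=1, LF[5]=C('b')+1=2+1=3
L[6]='a': occ=0, LF[6]=C('a')+0=1+0=1
L[7]='c': occ=2, LF[7]=C('c')+2=4+2=6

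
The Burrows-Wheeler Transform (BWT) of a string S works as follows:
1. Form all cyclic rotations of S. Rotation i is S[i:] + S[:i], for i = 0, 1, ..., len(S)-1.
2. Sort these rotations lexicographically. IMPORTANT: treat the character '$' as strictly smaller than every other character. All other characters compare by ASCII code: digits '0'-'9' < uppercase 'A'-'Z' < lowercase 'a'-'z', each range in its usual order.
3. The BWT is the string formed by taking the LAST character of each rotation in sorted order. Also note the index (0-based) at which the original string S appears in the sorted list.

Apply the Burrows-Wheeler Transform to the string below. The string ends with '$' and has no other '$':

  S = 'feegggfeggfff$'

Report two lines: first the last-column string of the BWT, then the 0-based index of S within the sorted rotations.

All 14 rotations (rotation i = S[i:]+S[:i]):
  rot[0] = feegggfeggfff$
  rot[1] = eegggfeggfff$f
  rot[2] = egggfeggfff$fe
  rot[3] = gggfeggfff$fee
  rot[4] = ggfeggfff$feeg
  rot[5] = gfeggfff$feegg
  rot[6] = feggfff$feeggg
  rot[7] = eggfff$feegggf
  rot[8] = ggfff$feegggfe
  rot[9] = gfff$feegggfeg
  rot[10] = fff$feegggfegg
  rot[11] = ff$feegggfeggf
  rot[12] = f$feegggfeggff
  rot[13] = $feegggfeggfff
Sorted (with $ < everything):
  sorted[0] = $feegggfeggfff  (last char: 'f')
  sorted[1] = eegggfeggfff$f  (last char: 'f')
  sorted[2] = eggfff$feegggf  (last char: 'f')
  sorted[3] = egggfeggfff$fe  (last char: 'e')
  sorted[4] = f$feegggfeggff  (last char: 'f')
  sorted[5] = feegggfeggfff$  (last char: '$')
  sorted[6] = feggfff$feeggg  (last char: 'g')
  sorted[7] = ff$feegggfeggf  (last char: 'f')
  sorted[8] = fff$feegggfegg  (last char: 'g')
  sorted[9] = gfeggfff$feegg  (last char: 'g')
  sorted[10] = gfff$feegggfeg  (last char: 'g')
  sorted[11] = ggfeggfff$feeg  (last char: 'g')
  sorted[12] = ggfff$feegggfe  (last char: 'e')
  sorted[13] = gggfeggfff$fee  (last char: 'e')
Last column: fffef$gfggggee
Original string S is at sorted index 5

Answer: fffef$gfggggee
5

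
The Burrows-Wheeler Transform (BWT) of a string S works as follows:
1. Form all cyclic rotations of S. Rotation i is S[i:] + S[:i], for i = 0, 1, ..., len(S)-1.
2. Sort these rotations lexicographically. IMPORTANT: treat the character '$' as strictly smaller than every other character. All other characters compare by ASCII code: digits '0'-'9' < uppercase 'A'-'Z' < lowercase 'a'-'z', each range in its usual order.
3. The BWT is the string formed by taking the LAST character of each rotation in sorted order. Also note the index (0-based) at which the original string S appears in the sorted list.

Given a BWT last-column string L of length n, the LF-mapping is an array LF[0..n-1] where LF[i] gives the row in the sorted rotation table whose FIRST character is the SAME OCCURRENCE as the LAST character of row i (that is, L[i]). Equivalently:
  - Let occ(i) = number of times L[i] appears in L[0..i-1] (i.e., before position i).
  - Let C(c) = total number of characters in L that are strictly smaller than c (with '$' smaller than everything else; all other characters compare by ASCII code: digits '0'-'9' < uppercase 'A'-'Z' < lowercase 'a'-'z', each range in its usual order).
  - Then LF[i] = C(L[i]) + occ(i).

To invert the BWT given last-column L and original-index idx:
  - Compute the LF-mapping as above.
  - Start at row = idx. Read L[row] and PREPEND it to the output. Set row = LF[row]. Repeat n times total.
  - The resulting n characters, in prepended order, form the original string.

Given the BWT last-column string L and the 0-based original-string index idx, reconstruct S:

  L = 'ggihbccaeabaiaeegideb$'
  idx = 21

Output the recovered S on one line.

LF mapping: 15 16 19 18 5 8 9 1 11 2 6 3 20 4 12 13 17 21 10 14 7 0
Walk LF starting at row 21, prepending L[row]:
  step 1: row=21, L[21]='$', prepend. Next row=LF[21]=0
  step 2: row=0, L[0]='g', prepend. Next row=LF[0]=15
  step 3: row=15, L[15]='e', prepend. Next row=LF[15]=13
  step 4: row=13, L[13]='a', prepend. Next row=LF[13]=4
  step 5: row=4, L[4]='b', prepend. Next row=LF[4]=5
  step 6: row=5, L[5]='c', prepend. Next row=LF[5]=8
  step 7: row=8, L[8]='e', prepend. Next row=LF[8]=11
  step 8: row=11, L[11]='a', prepend. Next row=LF[11]=3
  step 9: row=3, L[3]='h', prepend. Next row=LF[3]=18
  step 10: row=18, L[18]='d', prepend. Next row=LF[18]=10
  step 11: row=10, L[10]='b', prepend. Next row=LF[10]=6
  step 12: row=6, L[6]='c', prepend. Next row=LF[6]=9
  step 13: row=9, L[9]='a', prepend. Next row=LF[9]=2
  step 14: row=2, L[2]='i', prepend. Next row=LF[2]=19
  step 15: row=19, L[19]='e', prepend. Next row=LF[19]=14
  step 16: row=14, L[14]='e', prepend. Next row=LF[14]=12
  step 17: row=12, L[12]='i', prepend. Next row=LF[12]=20
  step 18: row=20, L[20]='b', prepend. Next row=LF[20]=7
  step 19: row=7, L[7]='a', prepend. Next row=LF[7]=1
  step 20: row=1, L[1]='g', prepend. Next row=LF[1]=16
  step 21: row=16, L[16]='g', prepend. Next row=LF[16]=17
  step 22: row=17, L[17]='i', prepend. Next row=LF[17]=21
Reversed output: iggabieeiacbdhaecbaeg$

Answer: iggabieeiacbdhaecbaeg$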